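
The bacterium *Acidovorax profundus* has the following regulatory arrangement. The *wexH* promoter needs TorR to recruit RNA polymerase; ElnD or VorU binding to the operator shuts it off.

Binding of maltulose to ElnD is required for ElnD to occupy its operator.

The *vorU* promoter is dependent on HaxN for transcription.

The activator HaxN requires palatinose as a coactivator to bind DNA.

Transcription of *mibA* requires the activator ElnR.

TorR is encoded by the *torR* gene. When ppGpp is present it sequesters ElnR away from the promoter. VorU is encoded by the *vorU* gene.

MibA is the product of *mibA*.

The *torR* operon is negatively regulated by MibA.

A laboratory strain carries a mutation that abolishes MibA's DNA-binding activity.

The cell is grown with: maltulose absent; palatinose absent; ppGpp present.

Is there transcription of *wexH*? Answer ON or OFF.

ON

MibA is non-functional in this strain, so it has no effect.
With no repressor bound, *torR* is transcribed.
So TorR is produced and active.
Maltulose is absent, so ElnD is inactive.
Palatinose is absent, so HaxN is inactive.
Required activator HaxN is absent, so *vorU* is not transcribed.
So VorU is not produced.
No repressor is bound and TorR is active, so *wexH* is transcribed.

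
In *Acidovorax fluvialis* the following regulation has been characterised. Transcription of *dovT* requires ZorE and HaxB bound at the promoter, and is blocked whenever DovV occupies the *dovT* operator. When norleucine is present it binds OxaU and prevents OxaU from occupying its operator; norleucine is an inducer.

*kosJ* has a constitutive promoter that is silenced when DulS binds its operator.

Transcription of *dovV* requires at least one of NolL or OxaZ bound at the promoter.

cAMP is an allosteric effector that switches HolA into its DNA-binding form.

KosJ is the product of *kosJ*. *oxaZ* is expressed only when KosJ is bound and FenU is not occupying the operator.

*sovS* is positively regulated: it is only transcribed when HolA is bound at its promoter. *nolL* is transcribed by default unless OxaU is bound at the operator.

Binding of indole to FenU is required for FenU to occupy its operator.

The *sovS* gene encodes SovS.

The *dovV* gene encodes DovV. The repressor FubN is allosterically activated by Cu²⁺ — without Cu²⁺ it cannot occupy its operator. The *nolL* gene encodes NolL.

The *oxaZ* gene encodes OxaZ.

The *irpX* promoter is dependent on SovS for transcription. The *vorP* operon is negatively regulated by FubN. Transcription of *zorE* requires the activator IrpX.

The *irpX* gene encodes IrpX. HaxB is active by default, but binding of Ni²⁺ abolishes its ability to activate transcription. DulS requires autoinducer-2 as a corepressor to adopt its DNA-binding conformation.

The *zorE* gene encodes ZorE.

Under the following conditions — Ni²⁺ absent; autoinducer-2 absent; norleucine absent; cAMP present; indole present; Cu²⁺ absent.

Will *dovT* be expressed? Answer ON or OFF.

ON

cAMP is present, so HolA is active.
No repressor is bound and HolA is active, so *sovS* is transcribed.
So SovS is produced and active.
No repressor is bound and SovS is active, so *irpX* is transcribed.
So IrpX is produced and active.
No repressor is bound and IrpX is active, so *zorE* is transcribed.
So ZorE is produced and active.
Ni²⁺ is absent, so HaxB is active.
Norleucine is absent, so OxaU is active.
With repressor OxaU bound, *nolL* is not transcribed.
So NolL is not produced.
Autoinducer-2 is absent, so DulS is inactive.
With no repressor bound, *kosJ* is transcribed.
So KosJ is produced and active.
Indole is present, so FenU is active.
With repressor FenU bound, *oxaZ* is not transcribed.
So OxaZ is not produced.
No activator is available at the *dovV* promoter, so *dovV* is not transcribed.
So DovV is not produced.
No repressor is bound and ZorE and HaxB are active, so *dovT* is transcribed.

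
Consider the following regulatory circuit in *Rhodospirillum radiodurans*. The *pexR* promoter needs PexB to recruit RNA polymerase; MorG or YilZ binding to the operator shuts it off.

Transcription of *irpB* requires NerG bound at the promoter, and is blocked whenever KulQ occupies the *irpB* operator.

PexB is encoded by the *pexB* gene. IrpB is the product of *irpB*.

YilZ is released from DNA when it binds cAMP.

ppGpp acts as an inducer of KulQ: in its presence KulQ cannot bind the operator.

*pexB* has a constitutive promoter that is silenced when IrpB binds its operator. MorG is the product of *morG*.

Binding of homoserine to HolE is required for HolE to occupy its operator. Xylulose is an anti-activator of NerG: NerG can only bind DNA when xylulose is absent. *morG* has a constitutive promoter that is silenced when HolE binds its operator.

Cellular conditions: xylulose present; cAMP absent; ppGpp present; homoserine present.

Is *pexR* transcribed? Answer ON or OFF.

ppGpp is present, so KulQ is inactive.
Xylulose is present, so NerG is inactive.
Required activator NerG is absent, so *irpB* is not transcribed.
So IrpB is not produced.
With no repressor bound, *pexB* is transcribed.
So PexB is produced and active.
Homoserine is present, so HolE is active.
With repressor HolE bound, *morG* is not transcribed.
So MorG is not produced.
cAMP is absent, so YilZ is active.
With repressor YilZ bound, *pexR* is not transcribed.

OFF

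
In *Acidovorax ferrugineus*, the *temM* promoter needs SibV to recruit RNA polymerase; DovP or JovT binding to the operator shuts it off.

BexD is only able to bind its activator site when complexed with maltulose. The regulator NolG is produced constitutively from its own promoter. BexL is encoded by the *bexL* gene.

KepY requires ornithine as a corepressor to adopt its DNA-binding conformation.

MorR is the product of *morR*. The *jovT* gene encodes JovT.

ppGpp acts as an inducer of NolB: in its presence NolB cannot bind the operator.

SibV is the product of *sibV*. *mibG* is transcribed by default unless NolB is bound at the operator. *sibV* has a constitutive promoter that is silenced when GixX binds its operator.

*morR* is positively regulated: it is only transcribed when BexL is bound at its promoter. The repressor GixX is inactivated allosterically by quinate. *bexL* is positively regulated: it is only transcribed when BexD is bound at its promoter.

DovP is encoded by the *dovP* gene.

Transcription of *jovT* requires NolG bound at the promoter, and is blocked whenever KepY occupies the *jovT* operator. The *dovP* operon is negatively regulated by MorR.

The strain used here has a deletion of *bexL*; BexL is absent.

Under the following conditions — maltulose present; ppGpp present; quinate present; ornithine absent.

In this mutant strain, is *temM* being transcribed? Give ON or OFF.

BexL is non-functional in this strain, so it has no effect.
Required activator BexL is absent, so *morR* is not transcribed.
So MorR is not produced.
With no repressor bound, *dovP* is transcribed.
So DovP is produced and active.
NolG is produced constitutively and is active.
Ornithine is absent, so KepY is inactive.
No repressor is bound and NolG is active, so *jovT* is transcribed.
So JovT is produced and active.
Quinate is present, so GixX is inactive.
With no repressor bound, *sibV* is transcribed.
So SibV is produced and active.
With repressor DovP bound, *temM* is not transcribed.

OFF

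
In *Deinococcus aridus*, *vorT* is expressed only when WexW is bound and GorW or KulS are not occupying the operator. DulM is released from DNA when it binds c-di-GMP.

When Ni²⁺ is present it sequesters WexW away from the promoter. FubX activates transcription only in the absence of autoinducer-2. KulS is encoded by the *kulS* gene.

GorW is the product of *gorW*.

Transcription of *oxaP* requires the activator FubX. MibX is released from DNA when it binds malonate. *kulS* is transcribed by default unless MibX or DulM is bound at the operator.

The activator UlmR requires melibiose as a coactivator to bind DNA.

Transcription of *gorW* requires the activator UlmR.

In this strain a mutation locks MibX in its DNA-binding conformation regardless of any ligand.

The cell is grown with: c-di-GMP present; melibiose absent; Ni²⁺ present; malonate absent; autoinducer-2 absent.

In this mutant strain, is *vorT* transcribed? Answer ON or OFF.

Melibiose is absent, so UlmR is inactive.
Required activator UlmR is absent, so *gorW* is not transcribed.
So GorW is not produced.
MibX is constitutively active in this strain.
c-di-GMP is present, so DulM is inactive.
With repressor MibX bound, *kulS* is not transcribed.
So KulS is not produced.
Ni²⁺ is present, so WexW is inactive.
Required activator WexW is absent, so *vorT* is not transcribed.

OFF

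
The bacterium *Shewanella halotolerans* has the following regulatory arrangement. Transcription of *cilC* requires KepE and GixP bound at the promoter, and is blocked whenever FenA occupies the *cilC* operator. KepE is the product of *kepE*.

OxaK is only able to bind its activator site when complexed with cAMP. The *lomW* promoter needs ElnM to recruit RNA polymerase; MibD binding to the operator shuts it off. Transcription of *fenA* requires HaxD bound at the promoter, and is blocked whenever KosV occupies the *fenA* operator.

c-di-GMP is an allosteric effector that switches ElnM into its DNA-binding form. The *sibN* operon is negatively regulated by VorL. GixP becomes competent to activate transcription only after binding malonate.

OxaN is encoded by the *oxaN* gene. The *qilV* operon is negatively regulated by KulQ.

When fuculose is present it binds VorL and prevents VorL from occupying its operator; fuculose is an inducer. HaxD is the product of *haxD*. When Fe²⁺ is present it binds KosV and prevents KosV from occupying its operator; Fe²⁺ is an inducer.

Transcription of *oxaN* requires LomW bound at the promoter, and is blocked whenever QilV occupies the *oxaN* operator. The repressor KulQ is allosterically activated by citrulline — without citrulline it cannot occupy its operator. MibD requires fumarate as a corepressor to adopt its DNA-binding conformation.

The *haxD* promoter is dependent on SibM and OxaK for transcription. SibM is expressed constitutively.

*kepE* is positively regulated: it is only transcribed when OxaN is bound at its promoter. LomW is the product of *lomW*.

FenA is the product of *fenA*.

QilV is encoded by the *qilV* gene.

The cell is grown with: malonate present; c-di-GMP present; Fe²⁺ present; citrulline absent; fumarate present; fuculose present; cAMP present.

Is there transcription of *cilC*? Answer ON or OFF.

c-di-GMP is present, so ElnM is active.
Fumarate is present, so MibD is active.
With repressor MibD bound, *lomW* is not transcribed.
So LomW is not produced.
Citrulline is absent, so KulQ is inactive.
With no repressor bound, *qilV* is transcribed.
So QilV is produced and active.
With repressor QilV bound, *oxaN* is not transcribed.
So OxaN is not produced.
Required activator OxaN is absent, so *kepE* is not transcribed.
So KepE is not produced.
Malonate is present, so GixP is active.
SibM is produced constitutively and is active.
cAMP is present, so OxaK is active.
No repressor is bound and SibM and OxaK are active, so *haxD* is transcribed.
So HaxD is produced and active.
Fe²⁺ is present, so KosV is inactive.
No repressor is bound and HaxD is active, so *fenA* is transcribed.
So FenA is produced and active.
With repressor FenA bound, *cilC* is not transcribed.

OFF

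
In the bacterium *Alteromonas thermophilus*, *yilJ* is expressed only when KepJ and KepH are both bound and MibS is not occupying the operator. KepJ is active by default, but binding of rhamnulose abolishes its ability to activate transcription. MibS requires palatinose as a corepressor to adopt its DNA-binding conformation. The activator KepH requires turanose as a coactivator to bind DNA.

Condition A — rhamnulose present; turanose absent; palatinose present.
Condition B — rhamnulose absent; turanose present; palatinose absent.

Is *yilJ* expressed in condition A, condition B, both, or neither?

B only

Condition A:
Rhamnulose is present, so KepJ is inactive.
Turanose is absent, so KepH is inactive.
Palatinose is present, so MibS is active.
With repressor MibS bound, *yilJ* is not transcribed.
→ *yilJ* is OFF in A.
Condition B:
Rhamnulose is absent, so KepJ is active.
Turanose is present, so KepH is active.
Palatinose is absent, so MibS is inactive.
No repressor is bound and KepJ and KepH are active, so *yilJ* is transcribed.
→ *yilJ* is ON in B.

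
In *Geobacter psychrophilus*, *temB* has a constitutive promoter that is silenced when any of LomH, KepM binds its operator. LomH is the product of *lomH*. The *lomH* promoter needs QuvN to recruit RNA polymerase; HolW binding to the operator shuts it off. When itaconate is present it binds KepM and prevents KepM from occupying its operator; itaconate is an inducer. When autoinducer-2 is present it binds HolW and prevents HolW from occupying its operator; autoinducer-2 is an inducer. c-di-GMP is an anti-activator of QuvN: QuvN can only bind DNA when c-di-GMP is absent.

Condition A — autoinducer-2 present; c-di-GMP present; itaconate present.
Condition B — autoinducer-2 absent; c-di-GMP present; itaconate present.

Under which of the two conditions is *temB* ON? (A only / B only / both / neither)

both

Condition A:
Autoinducer-2 is present, so HolW is inactive.
c-di-GMP is present, so QuvN is inactive.
Required activator QuvN is absent, so *lomH* is not transcribed.
So LomH is not produced.
Itaconate is present, so KepM is inactive.
With no repressor bound, *temB* is transcribed.
→ *temB* is ON in A.
Condition B:
Autoinducer-2 is absent, so HolW is active.
c-di-GMP is present, so QuvN is inactive.
With repressor HolW bound, *lomH* is not transcribed.
So LomH is not produced.
Itaconate is present, so KepM is inactive.
With no repressor bound, *temB* is transcribed.
→ *temB* is ON in B.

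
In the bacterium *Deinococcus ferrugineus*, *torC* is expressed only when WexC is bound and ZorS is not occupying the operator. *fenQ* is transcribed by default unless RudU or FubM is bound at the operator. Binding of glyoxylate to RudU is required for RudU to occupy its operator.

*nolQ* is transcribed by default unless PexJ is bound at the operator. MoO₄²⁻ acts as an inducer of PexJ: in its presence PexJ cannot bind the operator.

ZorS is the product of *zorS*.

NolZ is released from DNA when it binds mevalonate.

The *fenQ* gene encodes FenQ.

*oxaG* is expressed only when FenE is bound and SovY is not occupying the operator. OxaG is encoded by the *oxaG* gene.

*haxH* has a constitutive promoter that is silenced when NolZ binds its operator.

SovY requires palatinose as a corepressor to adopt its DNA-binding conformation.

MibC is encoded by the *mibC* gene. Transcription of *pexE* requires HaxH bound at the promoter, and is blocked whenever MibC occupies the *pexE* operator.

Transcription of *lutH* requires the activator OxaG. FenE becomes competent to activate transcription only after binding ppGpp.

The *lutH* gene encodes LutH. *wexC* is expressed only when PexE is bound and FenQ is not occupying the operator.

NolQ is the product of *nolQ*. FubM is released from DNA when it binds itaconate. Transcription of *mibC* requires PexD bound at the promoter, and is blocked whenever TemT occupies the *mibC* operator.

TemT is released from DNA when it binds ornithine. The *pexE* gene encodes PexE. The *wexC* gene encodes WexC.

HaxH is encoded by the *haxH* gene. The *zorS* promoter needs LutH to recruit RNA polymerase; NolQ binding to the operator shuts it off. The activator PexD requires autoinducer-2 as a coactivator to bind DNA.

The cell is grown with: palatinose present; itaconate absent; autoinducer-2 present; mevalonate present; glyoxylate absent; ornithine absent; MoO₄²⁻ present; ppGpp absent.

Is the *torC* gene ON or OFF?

ON

ppGpp is absent, so FenE is inactive.
Palatinose is present, so SovY is active.
With repressor SovY bound, *oxaG* is not transcribed.
So OxaG is not produced.
Required activator OxaG is absent, so *lutH* is not transcribed.
So LutH is not produced.
MoO₄²⁻ is present, so PexJ is inactive.
With no repressor bound, *nolQ* is transcribed.
So NolQ is produced and active.
With repressor NolQ bound, *zorS* is not transcribed.
So ZorS is not produced.
Autoinducer-2 is present, so PexD is active.
Ornithine is absent, so TemT is active.
With repressor TemT bound, *mibC* is not transcribed.
So MibC is not produced.
Mevalonate is present, so NolZ is inactive.
With no repressor bound, *haxH* is transcribed.
So HaxH is produced and active.
No repressor is bound and HaxH is active, so *pexE* is transcribed.
So PexE is produced and active.
Glyoxylate is absent, so RudU is inactive.
Itaconate is absent, so FubM is active.
With repressor FubM bound, *fenQ* is not transcribed.
So FenQ is not produced.
No repressor is bound and PexE is active, so *wexC* is transcribed.
So WexC is produced and active.
No repressor is bound and WexC is active, so *torC* is transcribed.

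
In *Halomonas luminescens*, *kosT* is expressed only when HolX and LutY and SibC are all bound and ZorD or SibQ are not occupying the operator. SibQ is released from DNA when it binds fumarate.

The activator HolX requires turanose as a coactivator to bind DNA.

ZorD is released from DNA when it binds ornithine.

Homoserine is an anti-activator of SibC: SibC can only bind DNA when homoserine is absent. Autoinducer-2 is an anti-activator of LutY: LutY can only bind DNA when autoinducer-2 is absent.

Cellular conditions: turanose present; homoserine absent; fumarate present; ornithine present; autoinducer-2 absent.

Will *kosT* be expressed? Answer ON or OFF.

ON

Ornithine is present, so ZorD is inactive.
Turanose is present, so HolX is active.
Fumarate is present, so SibQ is inactive.
Autoinducer-2 is absent, so LutY is active.
Homoserine is absent, so SibC is active.
No repressor is bound and HolX and LutY and SibC are active, so *kosT* is transcribed.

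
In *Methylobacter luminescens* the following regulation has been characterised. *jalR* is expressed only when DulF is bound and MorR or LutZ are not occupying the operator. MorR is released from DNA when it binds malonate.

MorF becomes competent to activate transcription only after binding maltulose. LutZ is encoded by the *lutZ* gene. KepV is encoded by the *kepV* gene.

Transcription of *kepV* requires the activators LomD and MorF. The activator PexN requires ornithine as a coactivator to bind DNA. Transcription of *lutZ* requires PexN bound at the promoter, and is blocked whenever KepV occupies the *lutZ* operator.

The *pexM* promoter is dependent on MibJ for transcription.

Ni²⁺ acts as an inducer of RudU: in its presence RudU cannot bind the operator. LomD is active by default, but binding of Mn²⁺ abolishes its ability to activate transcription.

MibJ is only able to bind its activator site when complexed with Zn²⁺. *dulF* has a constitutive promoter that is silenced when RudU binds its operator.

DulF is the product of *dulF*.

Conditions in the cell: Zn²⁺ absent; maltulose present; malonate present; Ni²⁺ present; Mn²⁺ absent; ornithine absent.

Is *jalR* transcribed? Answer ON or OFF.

Ni²⁺ is present, so RudU is inactive.
With no repressor bound, *dulF* is transcribed.
So DulF is produced and active.
Malonate is present, so MorR is inactive.
Ornithine is absent, so PexN is inactive.
Mn²⁺ is absent, so LomD is active.
Maltulose is present, so MorF is active.
No repressor is bound and LomD and MorF are active, so *kepV* is transcribed.
So KepV is produced and active.
With repressor KepV bound, *lutZ* is not transcribed.
So LutZ is not produced.
No repressor is bound and DulF is active, so *jalR* is transcribed.

ON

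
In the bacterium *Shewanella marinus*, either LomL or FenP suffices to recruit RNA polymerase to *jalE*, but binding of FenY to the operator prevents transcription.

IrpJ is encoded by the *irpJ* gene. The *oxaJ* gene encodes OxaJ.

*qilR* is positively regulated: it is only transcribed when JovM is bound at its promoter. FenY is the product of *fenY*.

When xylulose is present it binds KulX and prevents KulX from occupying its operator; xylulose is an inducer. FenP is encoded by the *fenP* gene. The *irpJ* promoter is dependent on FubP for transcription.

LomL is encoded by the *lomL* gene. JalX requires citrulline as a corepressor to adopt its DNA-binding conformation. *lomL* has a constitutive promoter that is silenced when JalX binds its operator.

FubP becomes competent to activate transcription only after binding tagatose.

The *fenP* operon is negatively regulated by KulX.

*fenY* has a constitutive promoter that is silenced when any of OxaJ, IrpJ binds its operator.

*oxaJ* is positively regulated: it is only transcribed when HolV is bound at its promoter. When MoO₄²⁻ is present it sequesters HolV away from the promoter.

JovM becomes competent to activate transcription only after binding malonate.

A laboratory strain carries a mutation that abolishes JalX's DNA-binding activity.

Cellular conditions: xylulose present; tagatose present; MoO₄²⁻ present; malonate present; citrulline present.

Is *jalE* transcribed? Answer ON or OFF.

JalX is non-functional in this strain, so it has no effect.
With no repressor bound, *lomL* is transcribed.
So LomL is produced and active.
MoO₄²⁻ is present, so HolV is inactive.
Required activator HolV is absent, so *oxaJ* is not transcribed.
So OxaJ is not produced.
Tagatose is present, so FubP is active.
No repressor is bound and FubP is active, so *irpJ* is transcribed.
So IrpJ is produced and active.
With repressor IrpJ bound, *fenY* is not transcribed.
So FenY is not produced.
Xylulose is present, so KulX is inactive.
With no repressor bound, *fenP* is transcribed.
So FenP is produced and active.
Activator LomL is present, so *jalE* is transcribed.

ON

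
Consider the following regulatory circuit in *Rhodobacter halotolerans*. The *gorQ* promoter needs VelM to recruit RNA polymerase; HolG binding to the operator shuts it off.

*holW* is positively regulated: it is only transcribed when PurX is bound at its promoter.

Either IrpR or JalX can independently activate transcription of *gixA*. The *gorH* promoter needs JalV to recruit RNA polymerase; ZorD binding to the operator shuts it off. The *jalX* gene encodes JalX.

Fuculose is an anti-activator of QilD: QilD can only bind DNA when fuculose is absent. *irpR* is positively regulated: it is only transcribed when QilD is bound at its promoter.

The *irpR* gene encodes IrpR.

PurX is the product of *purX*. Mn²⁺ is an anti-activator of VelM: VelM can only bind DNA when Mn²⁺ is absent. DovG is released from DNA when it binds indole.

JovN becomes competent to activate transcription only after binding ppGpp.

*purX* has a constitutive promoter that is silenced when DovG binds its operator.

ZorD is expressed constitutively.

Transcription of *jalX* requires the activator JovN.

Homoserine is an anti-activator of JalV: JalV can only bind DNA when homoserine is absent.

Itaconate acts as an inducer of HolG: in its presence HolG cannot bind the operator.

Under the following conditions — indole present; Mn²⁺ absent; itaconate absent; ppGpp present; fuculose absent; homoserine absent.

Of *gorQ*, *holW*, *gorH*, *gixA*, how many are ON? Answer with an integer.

Mn²⁺ is absent, so VelM is active.
Itaconate is absent, so HolG is active.
With repressor HolG bound, *gorQ* is not transcribed.
→ *gorQ* is OFF.
Indole is present, so DovG is inactive.
With no repressor bound, *purX* is transcribed.
So PurX is produced and active.
No repressor is bound and PurX is active, so *holW* is transcribed.
→ *holW* is ON.
Homoserine is absent, so JalV is active.
ZorD is produced constitutively and is active.
With repressor ZorD bound, *gorH* is not transcribed.
→ *gorH* is OFF.
Fuculose is absent, so QilD is active.
No repressor is bound and QilD is active, so *irpR* is transcribed.
So IrpR is produced and active.
ppGpp is present, so JovN is active.
No repressor is bound and JovN is active, so *jalX* is transcribed.
So JalX is produced and active.
Activator IrpR is present, so *gixA* is transcribed.
→ *gixA* is ON.
2 of the 4 genes are transcribed.

2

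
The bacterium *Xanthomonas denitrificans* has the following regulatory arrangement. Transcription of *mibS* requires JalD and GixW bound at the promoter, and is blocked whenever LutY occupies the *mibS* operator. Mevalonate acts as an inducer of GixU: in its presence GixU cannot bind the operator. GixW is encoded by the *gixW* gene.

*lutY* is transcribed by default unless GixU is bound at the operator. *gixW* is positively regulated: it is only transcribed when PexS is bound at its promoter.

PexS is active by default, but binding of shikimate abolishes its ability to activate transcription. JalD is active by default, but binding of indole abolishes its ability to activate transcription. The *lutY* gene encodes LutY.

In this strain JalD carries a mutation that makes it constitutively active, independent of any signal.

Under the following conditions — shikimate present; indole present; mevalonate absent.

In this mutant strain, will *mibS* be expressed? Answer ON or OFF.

OFF

JalD is constitutively active in this strain.
Mevalonate is absent, so GixU is active.
With repressor GixU bound, *lutY* is not transcribed.
So LutY is not produced.
Shikimate is present, so PexS is inactive.
Required activator PexS is absent, so *gixW* is not transcribed.
So GixW is not produced.
Required activator GixW is absent, so *mibS* is not transcribed.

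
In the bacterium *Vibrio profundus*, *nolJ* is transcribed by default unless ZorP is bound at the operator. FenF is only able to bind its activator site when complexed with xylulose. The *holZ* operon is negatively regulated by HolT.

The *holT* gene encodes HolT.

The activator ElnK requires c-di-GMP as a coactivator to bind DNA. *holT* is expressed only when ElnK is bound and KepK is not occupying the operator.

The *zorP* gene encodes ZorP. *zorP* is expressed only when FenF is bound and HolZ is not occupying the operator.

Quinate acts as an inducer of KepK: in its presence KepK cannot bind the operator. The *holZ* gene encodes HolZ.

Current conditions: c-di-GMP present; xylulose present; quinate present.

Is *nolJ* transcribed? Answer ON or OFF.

Quinate is present, so KepK is inactive.
c-di-GMP is present, so ElnK is active.
No repressor is bound and ElnK is active, so *holT* is transcribed.
So HolT is produced and active.
With repressor HolT bound, *holZ* is not transcribed.
So HolZ is not produced.
Xylulose is present, so FenF is active.
No repressor is bound and FenF is active, so *zorP* is transcribed.
So ZorP is produced and active.
With repressor ZorP bound, *nolJ* is not transcribed.

OFF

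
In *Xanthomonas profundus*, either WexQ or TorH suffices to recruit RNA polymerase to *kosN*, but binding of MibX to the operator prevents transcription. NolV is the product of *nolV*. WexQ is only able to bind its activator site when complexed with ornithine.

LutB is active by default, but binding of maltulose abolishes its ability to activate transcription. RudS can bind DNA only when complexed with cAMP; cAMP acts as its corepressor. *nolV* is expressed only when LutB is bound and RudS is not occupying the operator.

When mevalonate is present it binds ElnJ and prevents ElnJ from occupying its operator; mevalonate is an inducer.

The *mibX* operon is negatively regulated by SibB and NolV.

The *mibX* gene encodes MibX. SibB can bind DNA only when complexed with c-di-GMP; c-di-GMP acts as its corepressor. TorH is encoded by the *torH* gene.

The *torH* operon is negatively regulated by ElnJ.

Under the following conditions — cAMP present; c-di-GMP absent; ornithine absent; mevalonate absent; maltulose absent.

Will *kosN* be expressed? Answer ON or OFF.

OFF

Ornithine is absent, so WexQ is inactive.
Mevalonate is absent, so ElnJ is active.
With repressor ElnJ bound, *torH* is not transcribed.
So TorH is not produced.
c-di-GMP is absent, so SibB is inactive.
Maltulose is absent, so LutB is active.
cAMP is present, so RudS is active.
With repressor RudS bound, *nolV* is not transcribed.
So NolV is not produced.
With no repressor bound, *mibX* is transcribed.
So MibX is produced and active.
With repressor MibX bound, *kosN* is not transcribed.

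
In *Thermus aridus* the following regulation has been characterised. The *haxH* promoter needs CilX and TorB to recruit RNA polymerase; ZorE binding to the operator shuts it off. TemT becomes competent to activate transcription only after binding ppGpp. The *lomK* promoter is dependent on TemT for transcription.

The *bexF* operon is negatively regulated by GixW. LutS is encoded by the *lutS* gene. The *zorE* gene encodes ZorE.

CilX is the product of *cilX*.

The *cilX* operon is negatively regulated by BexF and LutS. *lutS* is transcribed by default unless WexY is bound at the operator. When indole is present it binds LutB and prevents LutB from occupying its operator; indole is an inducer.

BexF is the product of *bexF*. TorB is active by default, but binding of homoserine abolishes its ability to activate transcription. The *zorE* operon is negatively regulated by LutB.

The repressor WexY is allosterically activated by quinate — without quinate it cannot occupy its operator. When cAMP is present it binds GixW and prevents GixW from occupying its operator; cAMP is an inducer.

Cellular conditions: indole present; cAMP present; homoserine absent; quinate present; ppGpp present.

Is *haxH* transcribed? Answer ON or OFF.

OFF

cAMP is present, so GixW is inactive.
With no repressor bound, *bexF* is transcribed.
So BexF is produced and active.
Quinate is present, so WexY is active.
With repressor WexY bound, *lutS* is not transcribed.
So LutS is not produced.
With repressor BexF bound, *cilX* is not transcribed.
So CilX is not produced.
Indole is present, so LutB is inactive.
With no repressor bound, *zorE* is transcribed.
So ZorE is produced and active.
Homoserine is absent, so TorB is active.
With repressor ZorE bound, *haxH* is not transcribed.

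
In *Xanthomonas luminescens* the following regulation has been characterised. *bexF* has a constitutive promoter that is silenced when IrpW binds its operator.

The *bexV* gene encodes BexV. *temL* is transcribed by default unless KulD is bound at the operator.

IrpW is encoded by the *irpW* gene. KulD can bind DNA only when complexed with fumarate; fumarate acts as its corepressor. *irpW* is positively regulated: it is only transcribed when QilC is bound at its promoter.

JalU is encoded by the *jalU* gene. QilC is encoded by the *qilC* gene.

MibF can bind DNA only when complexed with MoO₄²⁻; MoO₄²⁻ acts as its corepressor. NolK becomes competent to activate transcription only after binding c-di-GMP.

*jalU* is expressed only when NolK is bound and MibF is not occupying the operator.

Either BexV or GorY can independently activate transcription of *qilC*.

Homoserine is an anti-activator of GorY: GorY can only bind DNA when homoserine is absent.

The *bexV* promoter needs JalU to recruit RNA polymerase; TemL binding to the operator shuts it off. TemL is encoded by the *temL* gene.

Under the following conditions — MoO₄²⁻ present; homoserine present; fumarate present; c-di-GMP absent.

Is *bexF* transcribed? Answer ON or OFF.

ON

Fumarate is present, so KulD is active.
With repressor KulD bound, *temL* is not transcribed.
So TemL is not produced.
MoO₄²⁻ is present, so MibF is active.
c-di-GMP is absent, so NolK is inactive.
With repressor MibF bound, *jalU* is not transcribed.
So JalU is not produced.
Required activator JalU is absent, so *bexV* is not transcribed.
So BexV is not produced.
Homoserine is present, so GorY is inactive.
No activator is available at the *qilC* promoter, so *qilC* is not transcribed.
So QilC is not produced.
Required activator QilC is absent, so *irpW* is not transcribed.
So IrpW is not produced.
With no repressor bound, *bexF* is transcribed.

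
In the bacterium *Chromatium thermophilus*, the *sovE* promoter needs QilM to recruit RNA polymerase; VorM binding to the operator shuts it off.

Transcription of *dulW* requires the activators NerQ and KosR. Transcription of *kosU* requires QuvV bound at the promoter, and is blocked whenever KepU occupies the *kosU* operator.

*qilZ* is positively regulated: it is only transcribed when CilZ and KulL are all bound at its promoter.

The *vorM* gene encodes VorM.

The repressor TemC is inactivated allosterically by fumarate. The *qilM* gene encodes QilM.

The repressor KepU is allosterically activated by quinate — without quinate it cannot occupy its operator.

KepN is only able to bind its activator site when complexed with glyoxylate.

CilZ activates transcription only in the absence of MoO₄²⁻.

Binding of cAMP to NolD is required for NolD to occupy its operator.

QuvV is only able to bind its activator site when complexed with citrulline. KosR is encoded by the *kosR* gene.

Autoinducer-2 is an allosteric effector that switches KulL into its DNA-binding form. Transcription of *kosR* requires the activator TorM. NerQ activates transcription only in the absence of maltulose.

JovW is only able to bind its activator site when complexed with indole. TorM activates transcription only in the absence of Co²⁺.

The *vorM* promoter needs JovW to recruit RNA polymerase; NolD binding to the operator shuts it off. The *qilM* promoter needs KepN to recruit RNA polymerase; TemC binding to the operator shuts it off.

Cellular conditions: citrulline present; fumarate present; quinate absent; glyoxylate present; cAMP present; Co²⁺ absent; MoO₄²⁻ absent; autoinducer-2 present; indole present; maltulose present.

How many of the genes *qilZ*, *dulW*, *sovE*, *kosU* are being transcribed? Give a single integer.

MoO₄²⁻ is absent, so CilZ is active.
Autoinducer-2 is present, so KulL is active.
No repressor is bound and CilZ and KulL are active, so *qilZ* is transcribed.
→ *qilZ* is ON.
Maltulose is present, so NerQ is inactive.
Co²⁺ is absent, so TorM is active.
No repressor is bound and TorM is active, so *kosR* is transcribed.
So KosR is produced and active.
Required activator NerQ is absent, so *dulW* is not transcribed.
→ *dulW* is OFF.
cAMP is present, so NolD is active.
Indole is present, so JovW is active.
With repressor NolD bound, *vorM* is not transcribed.
So VorM is not produced.
Fumarate is present, so TemC is inactive.
Glyoxylate is present, so KepN is active.
No repressor is bound and KepN is active, so *qilM* is transcribed.
So QilM is produced and active.
No repressor is bound and QilM is active, so *sovE* is transcribed.
→ *sovE* is ON.
Quinate is absent, so KepU is inactive.
Citrulline is present, so QuvV is active.
No repressor is bound and QuvV is active, so *kosU* is transcribed.
→ *kosU* is ON.
3 of the 4 genes are transcribed.

3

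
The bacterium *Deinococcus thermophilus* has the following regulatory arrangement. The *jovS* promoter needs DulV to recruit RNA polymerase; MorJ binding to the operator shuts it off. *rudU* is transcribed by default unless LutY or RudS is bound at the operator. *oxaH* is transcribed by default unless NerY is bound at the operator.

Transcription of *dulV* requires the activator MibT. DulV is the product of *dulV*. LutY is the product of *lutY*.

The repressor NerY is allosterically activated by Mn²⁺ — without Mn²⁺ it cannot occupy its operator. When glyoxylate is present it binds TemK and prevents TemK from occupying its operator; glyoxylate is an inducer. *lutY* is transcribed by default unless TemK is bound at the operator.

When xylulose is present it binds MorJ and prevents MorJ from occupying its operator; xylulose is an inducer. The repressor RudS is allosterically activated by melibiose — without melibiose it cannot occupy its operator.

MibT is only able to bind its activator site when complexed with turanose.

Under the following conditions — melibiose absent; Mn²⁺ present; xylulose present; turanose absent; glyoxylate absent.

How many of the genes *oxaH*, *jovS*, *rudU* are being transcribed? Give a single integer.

Mn²⁺ is present, so NerY is active.
With repressor NerY bound, *oxaH* is not transcribed.
→ *oxaH* is OFF.
Turanose is absent, so MibT is inactive.
Required activator MibT is absent, so *dulV* is not transcribed.
So DulV is not produced.
Xylulose is present, so MorJ is inactive.
Required activator DulV is absent, so *jovS* is not transcribed.
→ *jovS* is OFF.
Glyoxylate is absent, so TemK is active.
With repressor TemK bound, *lutY* is not transcribed.
So LutY is not produced.
Melibiose is absent, so RudS is inactive.
With no repressor bound, *rudU* is transcribed.
→ *rudU* is ON.
1 of the 3 genes is transcribed.

1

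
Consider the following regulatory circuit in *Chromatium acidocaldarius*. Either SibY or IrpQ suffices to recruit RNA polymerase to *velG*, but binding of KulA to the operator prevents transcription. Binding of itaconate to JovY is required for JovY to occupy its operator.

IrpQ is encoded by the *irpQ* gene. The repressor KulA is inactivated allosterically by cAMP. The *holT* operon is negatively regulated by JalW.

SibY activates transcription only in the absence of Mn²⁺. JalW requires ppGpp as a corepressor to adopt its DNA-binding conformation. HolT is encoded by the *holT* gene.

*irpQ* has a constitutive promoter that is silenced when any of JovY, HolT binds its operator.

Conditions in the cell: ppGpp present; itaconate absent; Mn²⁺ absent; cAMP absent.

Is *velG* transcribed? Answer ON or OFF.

cAMP is absent, so KulA is active.
Mn²⁺ is absent, so SibY is active.
Itaconate is absent, so JovY is inactive.
ppGpp is present, so JalW is active.
With repressor JalW bound, *holT* is not transcribed.
So HolT is not produced.
With no repressor bound, *irpQ* is transcribed.
So IrpQ is produced and active.
With repressor KulA bound, *velG* is not transcribed.

OFF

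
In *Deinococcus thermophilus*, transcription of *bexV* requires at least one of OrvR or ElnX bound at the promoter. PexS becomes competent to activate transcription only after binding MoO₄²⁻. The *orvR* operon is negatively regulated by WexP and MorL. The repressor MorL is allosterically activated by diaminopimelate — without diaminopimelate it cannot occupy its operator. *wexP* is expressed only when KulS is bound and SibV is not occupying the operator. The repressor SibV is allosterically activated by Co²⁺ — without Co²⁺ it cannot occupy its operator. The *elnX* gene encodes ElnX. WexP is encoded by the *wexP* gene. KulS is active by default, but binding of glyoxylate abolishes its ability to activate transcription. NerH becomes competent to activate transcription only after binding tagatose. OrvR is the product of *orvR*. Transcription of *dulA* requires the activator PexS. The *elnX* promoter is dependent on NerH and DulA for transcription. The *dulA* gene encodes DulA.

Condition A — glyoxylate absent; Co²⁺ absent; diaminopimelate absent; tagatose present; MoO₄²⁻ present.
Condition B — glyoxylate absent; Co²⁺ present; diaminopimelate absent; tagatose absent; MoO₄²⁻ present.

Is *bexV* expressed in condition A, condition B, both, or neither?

Condition A:
Glyoxylate is absent, so KulS is active.
Co²⁺ is absent, so SibV is inactive.
No repressor is bound and KulS is active, so *wexP* is transcribed.
So WexP is produced and active.
Diaminopimelate is absent, so MorL is inactive.
With repressor WexP bound, *orvR* is not transcribed.
So OrvR is not produced.
Tagatose is present, so NerH is active.
MoO₄²⁻ is present, so PexS is active.
No repressor is bound and PexS is active, so *dulA* is transcribed.
So DulA is produced and active.
No repressor is bound and NerH and DulA are active, so *elnX* is transcribed.
So ElnX is produced and active.
Activator ElnX is present, so *bexV* is transcribed.
→ *bexV* is ON in A.
Condition B:
Glyoxylate is absent, so KulS is active.
Co²⁺ is present, so SibV is active.
With repressor SibV bound, *wexP* is not transcribed.
So WexP is not produced.
Diaminopimelate is absent, so MorL is inactive.
With no repressor bound, *orvR* is transcribed.
So OrvR is produced and active.
Tagatose is absent, so NerH is inactive.
MoO₄²⁻ is present, so PexS is active.
No repressor is bound and PexS is active, so *dulA* is transcribed.
So DulA is produced and active.
Required activator NerH is absent, so *elnX* is not transcribed.
So ElnX is not produced.
Activator OrvR is present, so *bexV* is transcribed.
→ *bexV* is ON in B.

both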